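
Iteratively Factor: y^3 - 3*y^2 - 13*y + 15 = (y + 3)*(y^2 - 6*y + 5) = (y - 5)*(y + 3)*(y - 1)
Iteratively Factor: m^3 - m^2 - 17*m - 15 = (m + 1)*(m^2 - 2*m - 15) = (m + 1)*(m + 3)*(m - 5)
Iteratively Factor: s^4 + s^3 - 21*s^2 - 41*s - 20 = (s + 4)*(s^3 - 3*s^2 - 9*s - 5) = (s - 5)*(s + 4)*(s^2 + 2*s + 1) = (s - 5)*(s + 1)*(s + 4)*(s + 1)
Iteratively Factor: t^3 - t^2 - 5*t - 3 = (t - 3)*(t^2 + 2*t + 1) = (t - 3)*(t + 1)*(t + 1)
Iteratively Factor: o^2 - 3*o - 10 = (o + 2)*(o - 5)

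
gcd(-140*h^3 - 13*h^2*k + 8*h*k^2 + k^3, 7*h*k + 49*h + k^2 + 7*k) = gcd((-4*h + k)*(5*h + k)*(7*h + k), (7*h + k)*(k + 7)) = 7*h + k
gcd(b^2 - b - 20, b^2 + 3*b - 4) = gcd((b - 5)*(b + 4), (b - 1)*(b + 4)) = b + 4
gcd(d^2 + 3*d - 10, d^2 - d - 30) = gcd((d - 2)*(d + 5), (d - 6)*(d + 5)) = d + 5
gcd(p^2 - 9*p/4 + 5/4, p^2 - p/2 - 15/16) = p - 5/4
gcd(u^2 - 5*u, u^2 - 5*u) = u^2 - 5*u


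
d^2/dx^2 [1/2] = 0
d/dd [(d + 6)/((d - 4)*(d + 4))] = (-d^2 - 12*d - 16)/(d^4 - 32*d^2 + 256)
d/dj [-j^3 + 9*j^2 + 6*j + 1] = -3*j^2 + 18*j + 6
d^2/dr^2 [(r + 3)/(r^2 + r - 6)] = 2/(r^3 - 6*r^2 + 12*r - 8)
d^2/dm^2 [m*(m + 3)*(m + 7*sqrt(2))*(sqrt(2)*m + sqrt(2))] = 12*sqrt(2)*m^2 + 24*sqrt(2)*m + 84*m + 6*sqrt(2) + 112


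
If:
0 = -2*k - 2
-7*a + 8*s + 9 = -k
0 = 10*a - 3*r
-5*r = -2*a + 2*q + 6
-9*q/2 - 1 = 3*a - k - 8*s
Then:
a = -7/74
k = -1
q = -256/111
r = -35/111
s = -641/592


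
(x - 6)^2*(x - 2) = x^3 - 14*x^2 + 60*x - 72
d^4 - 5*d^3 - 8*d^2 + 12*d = d*(d - 6)*(d - 1)*(d + 2)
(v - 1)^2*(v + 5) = v^3 + 3*v^2 - 9*v + 5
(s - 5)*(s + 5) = s^2 - 25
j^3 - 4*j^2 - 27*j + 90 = (j - 6)*(j - 3)*(j + 5)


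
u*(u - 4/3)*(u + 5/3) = u^3 + u^2/3 - 20*u/9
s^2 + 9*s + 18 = (s + 3)*(s + 6)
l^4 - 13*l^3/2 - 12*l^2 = l^2*(l - 8)*(l + 3/2)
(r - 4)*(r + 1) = r^2 - 3*r - 4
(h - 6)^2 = h^2 - 12*h + 36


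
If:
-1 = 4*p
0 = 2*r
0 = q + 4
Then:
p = -1/4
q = -4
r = 0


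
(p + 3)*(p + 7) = p^2 + 10*p + 21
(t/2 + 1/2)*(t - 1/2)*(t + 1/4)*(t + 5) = t^4/2 + 23*t^3/8 + 27*t^2/16 - t - 5/16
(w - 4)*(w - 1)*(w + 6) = w^3 + w^2 - 26*w + 24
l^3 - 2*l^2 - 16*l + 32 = (l - 4)*(l - 2)*(l + 4)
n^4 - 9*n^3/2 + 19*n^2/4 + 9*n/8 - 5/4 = (n - 5/2)*(n - 2)*(n - 1/2)*(n + 1/2)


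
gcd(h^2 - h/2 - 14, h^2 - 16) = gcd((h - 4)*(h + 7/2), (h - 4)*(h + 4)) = h - 4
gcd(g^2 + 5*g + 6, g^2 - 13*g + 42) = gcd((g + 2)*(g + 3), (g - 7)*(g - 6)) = 1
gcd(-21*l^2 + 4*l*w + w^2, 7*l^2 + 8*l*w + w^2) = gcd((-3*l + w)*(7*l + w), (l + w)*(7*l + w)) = 7*l + w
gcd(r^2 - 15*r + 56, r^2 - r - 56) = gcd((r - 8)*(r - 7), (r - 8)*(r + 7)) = r - 8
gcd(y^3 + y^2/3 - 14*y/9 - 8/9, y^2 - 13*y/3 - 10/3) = y + 2/3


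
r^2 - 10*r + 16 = (r - 8)*(r - 2)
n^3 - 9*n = n*(n - 3)*(n + 3)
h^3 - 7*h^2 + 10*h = h*(h - 5)*(h - 2)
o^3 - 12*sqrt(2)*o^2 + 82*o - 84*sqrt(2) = (o - 7*sqrt(2))*(o - 3*sqrt(2))*(o - 2*sqrt(2))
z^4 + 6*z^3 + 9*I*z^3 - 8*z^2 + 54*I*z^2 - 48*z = z*(z + 6)*(z + I)*(z + 8*I)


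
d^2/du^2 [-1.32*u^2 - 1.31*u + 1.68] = -2.64000000000000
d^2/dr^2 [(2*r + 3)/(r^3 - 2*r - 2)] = 2*(-(2*r + 3)*(3*r^2 - 2)^2 + (-6*r^2 - 3*r*(2*r + 3) + 4)*(-r^3 + 2*r + 2))/(-r^3 + 2*r + 2)^3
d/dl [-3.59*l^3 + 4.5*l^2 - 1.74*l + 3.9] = -10.77*l^2 + 9.0*l - 1.74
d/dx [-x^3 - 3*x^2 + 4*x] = -3*x^2 - 6*x + 4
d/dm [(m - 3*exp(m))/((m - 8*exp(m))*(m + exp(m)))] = ((1 - 3*exp(m))*(m - 8*exp(m))*(m + exp(m)) - (m - 8*exp(m))*(m - 3*exp(m))*(exp(m) + 1) + (m - 3*exp(m))*(m + exp(m))*(8*exp(m) - 1))/((m - 8*exp(m))^2*(m + exp(m))^2)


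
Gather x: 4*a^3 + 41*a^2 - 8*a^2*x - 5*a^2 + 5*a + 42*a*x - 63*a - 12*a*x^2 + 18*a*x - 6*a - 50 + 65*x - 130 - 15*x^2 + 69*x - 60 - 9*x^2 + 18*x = 4*a^3 + 36*a^2 - 64*a + x^2*(-12*a - 24) + x*(-8*a^2 + 60*a + 152) - 240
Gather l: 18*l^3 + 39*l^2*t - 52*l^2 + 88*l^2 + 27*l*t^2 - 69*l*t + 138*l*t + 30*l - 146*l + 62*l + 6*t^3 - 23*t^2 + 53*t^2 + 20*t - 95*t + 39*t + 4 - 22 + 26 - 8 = 18*l^3 + l^2*(39*t + 36) + l*(27*t^2 + 69*t - 54) + 6*t^3 + 30*t^2 - 36*t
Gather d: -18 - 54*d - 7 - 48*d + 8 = -102*d - 17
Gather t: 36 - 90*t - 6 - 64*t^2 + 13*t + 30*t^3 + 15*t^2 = 30*t^3 - 49*t^2 - 77*t + 30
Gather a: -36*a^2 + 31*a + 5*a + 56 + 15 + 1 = -36*a^2 + 36*a + 72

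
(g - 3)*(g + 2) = g^2 - g - 6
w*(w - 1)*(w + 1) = w^3 - w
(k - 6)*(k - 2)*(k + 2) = k^3 - 6*k^2 - 4*k + 24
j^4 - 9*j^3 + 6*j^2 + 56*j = j*(j - 7)*(j - 4)*(j + 2)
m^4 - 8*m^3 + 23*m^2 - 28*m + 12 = (m - 3)*(m - 2)^2*(m - 1)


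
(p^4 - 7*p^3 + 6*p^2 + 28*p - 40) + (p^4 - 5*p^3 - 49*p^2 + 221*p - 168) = 2*p^4 - 12*p^3 - 43*p^2 + 249*p - 208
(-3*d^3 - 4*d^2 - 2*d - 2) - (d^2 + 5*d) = -3*d^3 - 5*d^2 - 7*d - 2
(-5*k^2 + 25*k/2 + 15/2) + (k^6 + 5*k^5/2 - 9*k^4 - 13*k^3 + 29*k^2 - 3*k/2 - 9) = k^6 + 5*k^5/2 - 9*k^4 - 13*k^3 + 24*k^2 + 11*k - 3/2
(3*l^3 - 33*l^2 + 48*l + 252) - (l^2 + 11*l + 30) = 3*l^3 - 34*l^2 + 37*l + 222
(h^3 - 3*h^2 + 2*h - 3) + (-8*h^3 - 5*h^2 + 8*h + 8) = -7*h^3 - 8*h^2 + 10*h + 5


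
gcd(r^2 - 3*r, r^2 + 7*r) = r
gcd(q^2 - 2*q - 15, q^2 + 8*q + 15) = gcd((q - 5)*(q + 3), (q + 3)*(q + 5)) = q + 3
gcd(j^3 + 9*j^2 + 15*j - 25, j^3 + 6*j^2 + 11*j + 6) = 1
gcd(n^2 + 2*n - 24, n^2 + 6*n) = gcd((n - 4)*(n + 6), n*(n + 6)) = n + 6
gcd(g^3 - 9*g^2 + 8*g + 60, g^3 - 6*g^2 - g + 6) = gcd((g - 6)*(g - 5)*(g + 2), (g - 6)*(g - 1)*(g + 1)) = g - 6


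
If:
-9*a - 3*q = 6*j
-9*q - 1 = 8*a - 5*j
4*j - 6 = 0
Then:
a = -67/38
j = 3/2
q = 87/38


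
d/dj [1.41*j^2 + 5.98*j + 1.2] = 2.82*j + 5.98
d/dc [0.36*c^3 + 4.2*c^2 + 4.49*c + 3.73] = 1.08*c^2 + 8.4*c + 4.49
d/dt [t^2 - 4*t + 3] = 2*t - 4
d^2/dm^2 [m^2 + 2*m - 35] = 2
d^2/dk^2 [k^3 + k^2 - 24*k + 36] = 6*k + 2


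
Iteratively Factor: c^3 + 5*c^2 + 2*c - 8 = (c + 4)*(c^2 + c - 2) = (c + 2)*(c + 4)*(c - 1)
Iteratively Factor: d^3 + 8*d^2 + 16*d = (d + 4)*(d^2 + 4*d) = (d + 4)^2*(d)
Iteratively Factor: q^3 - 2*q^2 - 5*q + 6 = (q + 2)*(q^2 - 4*q + 3) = (q - 3)*(q + 2)*(q - 1)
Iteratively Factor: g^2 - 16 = (g - 4)*(g + 4)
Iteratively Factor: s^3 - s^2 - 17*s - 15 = (s + 1)*(s^2 - 2*s - 15) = (s + 1)*(s + 3)*(s - 5)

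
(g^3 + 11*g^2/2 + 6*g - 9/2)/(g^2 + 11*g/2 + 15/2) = (2*g^2 + 5*g - 3)/(2*g + 5)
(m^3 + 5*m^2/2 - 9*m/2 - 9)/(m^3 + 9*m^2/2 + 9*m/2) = (m - 2)/m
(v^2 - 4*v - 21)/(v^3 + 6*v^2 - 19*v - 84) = (v - 7)/(v^2 + 3*v - 28)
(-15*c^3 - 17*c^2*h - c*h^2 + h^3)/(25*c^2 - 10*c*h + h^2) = (-3*c^2 - 4*c*h - h^2)/(5*c - h)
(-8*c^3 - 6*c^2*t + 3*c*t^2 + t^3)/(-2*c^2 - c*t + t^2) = 4*c + t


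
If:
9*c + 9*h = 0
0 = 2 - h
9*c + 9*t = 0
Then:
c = -2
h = 2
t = 2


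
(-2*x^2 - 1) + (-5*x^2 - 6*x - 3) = -7*x^2 - 6*x - 4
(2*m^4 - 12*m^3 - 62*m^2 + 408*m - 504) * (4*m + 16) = 8*m^5 - 16*m^4 - 440*m^3 + 640*m^2 + 4512*m - 8064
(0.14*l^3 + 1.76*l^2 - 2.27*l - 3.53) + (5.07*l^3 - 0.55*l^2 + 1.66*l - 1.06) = 5.21*l^3 + 1.21*l^2 - 0.61*l - 4.59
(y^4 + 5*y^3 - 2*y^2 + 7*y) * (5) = 5*y^4 + 25*y^3 - 10*y^2 + 35*y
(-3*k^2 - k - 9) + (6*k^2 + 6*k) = 3*k^2 + 5*k - 9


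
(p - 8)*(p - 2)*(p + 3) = p^3 - 7*p^2 - 14*p + 48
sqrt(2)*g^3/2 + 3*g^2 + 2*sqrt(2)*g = g*(g + 2*sqrt(2))*(sqrt(2)*g/2 + 1)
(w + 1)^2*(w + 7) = w^3 + 9*w^2 + 15*w + 7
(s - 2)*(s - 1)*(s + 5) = s^3 + 2*s^2 - 13*s + 10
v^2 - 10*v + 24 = (v - 6)*(v - 4)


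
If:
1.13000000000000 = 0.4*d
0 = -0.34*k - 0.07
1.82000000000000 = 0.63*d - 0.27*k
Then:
No Solution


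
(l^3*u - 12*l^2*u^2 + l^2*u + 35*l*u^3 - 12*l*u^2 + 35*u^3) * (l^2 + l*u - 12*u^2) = l^5*u - 11*l^4*u^2 + l^4*u + 11*l^3*u^3 - 11*l^3*u^2 + 179*l^2*u^4 + 11*l^2*u^3 - 420*l*u^5 + 179*l*u^4 - 420*u^5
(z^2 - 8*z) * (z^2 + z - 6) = z^4 - 7*z^3 - 14*z^2 + 48*z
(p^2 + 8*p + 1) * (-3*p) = -3*p^3 - 24*p^2 - 3*p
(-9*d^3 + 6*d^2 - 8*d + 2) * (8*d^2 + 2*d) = -72*d^5 + 30*d^4 - 52*d^3 + 4*d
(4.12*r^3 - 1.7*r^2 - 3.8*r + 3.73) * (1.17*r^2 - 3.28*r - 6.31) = 4.8204*r^5 - 15.5026*r^4 - 24.8672*r^3 + 27.5551*r^2 + 11.7436*r - 23.5363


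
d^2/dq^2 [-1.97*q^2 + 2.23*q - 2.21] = -3.94000000000000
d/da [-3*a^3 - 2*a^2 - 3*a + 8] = -9*a^2 - 4*a - 3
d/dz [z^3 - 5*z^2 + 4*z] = 3*z^2 - 10*z + 4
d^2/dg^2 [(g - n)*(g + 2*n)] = 2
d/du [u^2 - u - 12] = 2*u - 1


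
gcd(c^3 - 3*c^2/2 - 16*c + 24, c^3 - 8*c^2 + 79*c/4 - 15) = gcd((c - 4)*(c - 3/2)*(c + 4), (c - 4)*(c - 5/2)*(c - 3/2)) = c^2 - 11*c/2 + 6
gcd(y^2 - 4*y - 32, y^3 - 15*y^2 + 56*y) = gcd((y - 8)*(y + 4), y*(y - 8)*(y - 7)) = y - 8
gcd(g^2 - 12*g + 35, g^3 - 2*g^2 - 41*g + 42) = g - 7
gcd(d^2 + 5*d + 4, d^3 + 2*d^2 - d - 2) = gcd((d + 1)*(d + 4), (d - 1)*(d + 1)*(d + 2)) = d + 1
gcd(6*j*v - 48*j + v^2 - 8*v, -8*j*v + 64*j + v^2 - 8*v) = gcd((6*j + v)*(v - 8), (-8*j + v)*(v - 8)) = v - 8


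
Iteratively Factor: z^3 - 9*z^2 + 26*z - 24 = (z - 2)*(z^2 - 7*z + 12) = (z - 3)*(z - 2)*(z - 4)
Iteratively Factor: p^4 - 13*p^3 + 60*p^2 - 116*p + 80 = (p - 2)*(p^3 - 11*p^2 + 38*p - 40) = (p - 2)^2*(p^2 - 9*p + 20) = (p - 4)*(p - 2)^2*(p - 5)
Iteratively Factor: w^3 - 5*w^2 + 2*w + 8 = (w + 1)*(w^2 - 6*w + 8) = (w - 4)*(w + 1)*(w - 2)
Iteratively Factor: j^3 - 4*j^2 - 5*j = (j - 5)*(j^2 + j) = (j - 5)*(j + 1)*(j)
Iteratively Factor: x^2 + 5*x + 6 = (x + 2)*(x + 3)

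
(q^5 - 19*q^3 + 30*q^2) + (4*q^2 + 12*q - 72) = q^5 - 19*q^3 + 34*q^2 + 12*q - 72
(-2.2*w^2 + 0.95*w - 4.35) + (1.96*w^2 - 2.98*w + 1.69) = -0.24*w^2 - 2.03*w - 2.66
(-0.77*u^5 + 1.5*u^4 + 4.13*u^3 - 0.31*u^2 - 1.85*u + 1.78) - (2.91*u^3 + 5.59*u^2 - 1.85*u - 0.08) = -0.77*u^5 + 1.5*u^4 + 1.22*u^3 - 5.9*u^2 + 1.86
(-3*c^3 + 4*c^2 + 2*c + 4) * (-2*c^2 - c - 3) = 6*c^5 - 5*c^4 + c^3 - 22*c^2 - 10*c - 12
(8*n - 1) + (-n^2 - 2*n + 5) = -n^2 + 6*n + 4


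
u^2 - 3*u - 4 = (u - 4)*(u + 1)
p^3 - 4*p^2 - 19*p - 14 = (p - 7)*(p + 1)*(p + 2)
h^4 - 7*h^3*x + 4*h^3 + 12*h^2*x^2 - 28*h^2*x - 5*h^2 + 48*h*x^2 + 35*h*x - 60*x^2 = (h - 1)*(h + 5)*(h - 4*x)*(h - 3*x)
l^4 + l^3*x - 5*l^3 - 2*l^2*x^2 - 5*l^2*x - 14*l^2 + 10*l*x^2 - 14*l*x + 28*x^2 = (l - 7)*(l + 2)*(l - x)*(l + 2*x)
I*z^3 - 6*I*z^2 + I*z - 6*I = (z - 6)*(z + I)*(I*z + 1)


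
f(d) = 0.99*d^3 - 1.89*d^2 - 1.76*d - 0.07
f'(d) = 2.97*d^2 - 3.78*d - 1.76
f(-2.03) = -12.57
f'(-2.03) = 18.15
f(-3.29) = -49.99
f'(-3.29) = 42.82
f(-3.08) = -41.50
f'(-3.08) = 38.06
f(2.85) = 2.48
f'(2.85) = 11.59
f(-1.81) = -8.95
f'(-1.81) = 14.81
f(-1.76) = -8.22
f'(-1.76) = 14.09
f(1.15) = -3.09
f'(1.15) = -2.18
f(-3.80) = -75.00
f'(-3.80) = 55.49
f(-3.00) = -38.53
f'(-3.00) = 36.31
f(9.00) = 552.71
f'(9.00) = 204.79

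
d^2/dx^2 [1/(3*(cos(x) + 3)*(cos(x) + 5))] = 2*(-2*sin(x)^4 + 3*sin(x)^2 + 75*cos(x) - 3*cos(3*x) + 48)/(3*(cos(x) + 3)^3*(cos(x) + 5)^3)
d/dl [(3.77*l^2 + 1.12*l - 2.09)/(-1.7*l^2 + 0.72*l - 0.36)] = (4.6184*l^2 - 9.8204*l + 1.1016)/(2.89*l^4 - 2.448*l^3 + 1.7424*l^2 - 0.5184*l + 0.1296)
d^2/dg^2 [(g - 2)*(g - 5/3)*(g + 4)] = 6*g + 2/3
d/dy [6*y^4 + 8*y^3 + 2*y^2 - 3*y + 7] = 24*y^3 + 24*y^2 + 4*y - 3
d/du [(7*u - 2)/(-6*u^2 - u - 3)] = (-42*u^2 - 7*u + (7*u - 2)*(12*u + 1) - 21)/(6*u^2 + u + 3)^2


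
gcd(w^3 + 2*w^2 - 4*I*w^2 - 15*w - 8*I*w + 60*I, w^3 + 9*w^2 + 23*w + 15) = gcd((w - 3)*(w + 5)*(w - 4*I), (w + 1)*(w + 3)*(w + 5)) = w + 5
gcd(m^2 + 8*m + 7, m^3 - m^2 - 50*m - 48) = m + 1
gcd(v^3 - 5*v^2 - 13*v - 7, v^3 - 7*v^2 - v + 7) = v^2 - 6*v - 7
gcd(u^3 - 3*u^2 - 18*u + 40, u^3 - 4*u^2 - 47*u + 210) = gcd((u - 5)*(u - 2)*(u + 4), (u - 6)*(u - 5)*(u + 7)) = u - 5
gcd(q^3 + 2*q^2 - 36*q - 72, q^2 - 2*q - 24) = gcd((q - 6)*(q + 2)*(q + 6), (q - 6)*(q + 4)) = q - 6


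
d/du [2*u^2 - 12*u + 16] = 4*u - 12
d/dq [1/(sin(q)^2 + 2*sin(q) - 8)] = -2*(sin(q) + 1)*cos(q)/(sin(q)^2 + 2*sin(q) - 8)^2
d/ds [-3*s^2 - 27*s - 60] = -6*s - 27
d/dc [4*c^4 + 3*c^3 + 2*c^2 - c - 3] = 16*c^3 + 9*c^2 + 4*c - 1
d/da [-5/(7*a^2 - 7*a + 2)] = 35*(2*a - 1)/(7*a^2 - 7*a + 2)^2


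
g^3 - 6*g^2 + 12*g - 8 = (g - 2)^3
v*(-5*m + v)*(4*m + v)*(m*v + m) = -20*m^3*v^2 - 20*m^3*v - m^2*v^3 - m^2*v^2 + m*v^4 + m*v^3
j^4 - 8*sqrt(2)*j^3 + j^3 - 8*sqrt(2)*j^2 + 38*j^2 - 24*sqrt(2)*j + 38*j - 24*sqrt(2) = (j + 1)*(j - 4*sqrt(2))*(j - 3*sqrt(2))*(j - sqrt(2))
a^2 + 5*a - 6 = (a - 1)*(a + 6)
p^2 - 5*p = p*(p - 5)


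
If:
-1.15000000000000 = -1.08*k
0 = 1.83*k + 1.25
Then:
No Solution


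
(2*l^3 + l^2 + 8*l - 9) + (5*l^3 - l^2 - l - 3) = 7*l^3 + 7*l - 12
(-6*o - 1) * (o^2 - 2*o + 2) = -6*o^3 + 11*o^2 - 10*o - 2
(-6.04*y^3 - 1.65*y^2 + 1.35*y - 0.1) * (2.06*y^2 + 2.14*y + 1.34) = -12.4424*y^5 - 16.3246*y^4 - 8.8436*y^3 + 0.472*y^2 + 1.595*y - 0.134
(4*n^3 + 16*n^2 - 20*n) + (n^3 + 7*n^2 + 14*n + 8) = 5*n^3 + 23*n^2 - 6*n + 8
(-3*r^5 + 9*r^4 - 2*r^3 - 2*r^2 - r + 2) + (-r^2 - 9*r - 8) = -3*r^5 + 9*r^4 - 2*r^3 - 3*r^2 - 10*r - 6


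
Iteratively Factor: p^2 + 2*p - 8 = (p + 4)*(p - 2)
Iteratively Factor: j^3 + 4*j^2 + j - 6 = (j + 3)*(j^2 + j - 2) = (j + 2)*(j + 3)*(j - 1)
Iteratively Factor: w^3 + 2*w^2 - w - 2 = (w - 1)*(w^2 + 3*w + 2) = (w - 1)*(w + 1)*(w + 2)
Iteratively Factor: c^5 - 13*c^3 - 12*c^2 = (c + 1)*(c^4 - c^3 - 12*c^2) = c*(c + 1)*(c^3 - c^2 - 12*c) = c*(c - 4)*(c + 1)*(c^2 + 3*c) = c*(c - 4)*(c + 1)*(c + 3)*(c)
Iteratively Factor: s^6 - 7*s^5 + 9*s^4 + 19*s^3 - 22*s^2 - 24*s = (s + 1)*(s^5 - 8*s^4 + 17*s^3 + 2*s^2 - 24*s) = (s + 1)^2*(s^4 - 9*s^3 + 26*s^2 - 24*s) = (s - 2)*(s + 1)^2*(s^3 - 7*s^2 + 12*s) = (s - 4)*(s - 2)*(s + 1)^2*(s^2 - 3*s) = (s - 4)*(s - 3)*(s - 2)*(s + 1)^2*(s)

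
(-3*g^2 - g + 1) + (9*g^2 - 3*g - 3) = 6*g^2 - 4*g - 2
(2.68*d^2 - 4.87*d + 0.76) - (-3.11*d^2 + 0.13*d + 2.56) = 5.79*d^2 - 5.0*d - 1.8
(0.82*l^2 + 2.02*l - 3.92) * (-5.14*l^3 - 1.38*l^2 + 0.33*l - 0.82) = -4.2148*l^5 - 11.5144*l^4 + 17.6318*l^3 + 5.4038*l^2 - 2.95*l + 3.2144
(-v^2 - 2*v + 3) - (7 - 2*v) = -v^2 - 4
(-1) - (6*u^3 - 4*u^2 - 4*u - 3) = -6*u^3 + 4*u^2 + 4*u + 2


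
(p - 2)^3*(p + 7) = p^4 + p^3 - 30*p^2 + 76*p - 56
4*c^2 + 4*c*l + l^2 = (2*c + l)^2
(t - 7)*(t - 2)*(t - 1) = t^3 - 10*t^2 + 23*t - 14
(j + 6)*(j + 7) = j^2 + 13*j + 42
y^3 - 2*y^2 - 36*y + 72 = (y - 6)*(y - 2)*(y + 6)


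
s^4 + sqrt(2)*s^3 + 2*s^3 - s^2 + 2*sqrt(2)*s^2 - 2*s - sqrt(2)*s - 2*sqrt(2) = (s - 1)*(s + 1)*(s + 2)*(s + sqrt(2))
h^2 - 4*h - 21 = (h - 7)*(h + 3)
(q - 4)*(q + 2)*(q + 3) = q^3 + q^2 - 14*q - 24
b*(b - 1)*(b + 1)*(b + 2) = b^4 + 2*b^3 - b^2 - 2*b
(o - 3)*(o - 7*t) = o^2 - 7*o*t - 3*o + 21*t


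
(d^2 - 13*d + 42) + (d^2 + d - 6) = 2*d^2 - 12*d + 36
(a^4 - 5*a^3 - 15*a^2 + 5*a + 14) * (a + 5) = a^5 - 40*a^3 - 70*a^2 + 39*a + 70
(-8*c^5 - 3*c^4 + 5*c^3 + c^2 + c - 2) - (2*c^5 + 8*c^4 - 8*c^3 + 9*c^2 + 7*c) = -10*c^5 - 11*c^4 + 13*c^3 - 8*c^2 - 6*c - 2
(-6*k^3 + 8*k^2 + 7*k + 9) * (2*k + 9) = -12*k^4 - 38*k^3 + 86*k^2 + 81*k + 81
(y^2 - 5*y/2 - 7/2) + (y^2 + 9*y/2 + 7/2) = 2*y^2 + 2*y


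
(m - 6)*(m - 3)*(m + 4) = m^3 - 5*m^2 - 18*m + 72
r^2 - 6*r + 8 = (r - 4)*(r - 2)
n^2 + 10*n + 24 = (n + 4)*(n + 6)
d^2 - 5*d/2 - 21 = (d - 6)*(d + 7/2)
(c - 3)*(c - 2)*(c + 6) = c^3 + c^2 - 24*c + 36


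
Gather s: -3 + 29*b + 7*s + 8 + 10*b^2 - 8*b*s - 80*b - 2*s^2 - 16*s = 10*b^2 - 51*b - 2*s^2 + s*(-8*b - 9) + 5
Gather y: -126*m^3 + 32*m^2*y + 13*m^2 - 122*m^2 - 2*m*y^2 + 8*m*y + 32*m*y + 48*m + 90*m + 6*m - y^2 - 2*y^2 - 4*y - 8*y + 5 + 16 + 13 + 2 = -126*m^3 - 109*m^2 + 144*m + y^2*(-2*m - 3) + y*(32*m^2 + 40*m - 12) + 36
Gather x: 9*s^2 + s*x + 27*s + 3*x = 9*s^2 + 27*s + x*(s + 3)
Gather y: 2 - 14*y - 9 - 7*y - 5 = -21*y - 12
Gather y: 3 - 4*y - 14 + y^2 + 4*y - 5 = y^2 - 16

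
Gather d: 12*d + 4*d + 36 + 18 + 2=16*d + 56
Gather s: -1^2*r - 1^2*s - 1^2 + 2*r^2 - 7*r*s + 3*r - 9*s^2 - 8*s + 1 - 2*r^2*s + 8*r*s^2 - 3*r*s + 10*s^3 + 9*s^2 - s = 2*r^2 + 8*r*s^2 + 2*r + 10*s^3 + s*(-2*r^2 - 10*r - 10)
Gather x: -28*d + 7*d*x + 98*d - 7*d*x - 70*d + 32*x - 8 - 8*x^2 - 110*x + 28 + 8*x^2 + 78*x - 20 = 0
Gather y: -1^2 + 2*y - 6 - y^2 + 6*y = -y^2 + 8*y - 7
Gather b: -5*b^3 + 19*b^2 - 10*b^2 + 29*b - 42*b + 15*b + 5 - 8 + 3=-5*b^3 + 9*b^2 + 2*b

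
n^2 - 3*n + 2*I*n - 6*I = (n - 3)*(n + 2*I)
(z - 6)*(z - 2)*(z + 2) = z^3 - 6*z^2 - 4*z + 24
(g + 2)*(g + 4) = g^2 + 6*g + 8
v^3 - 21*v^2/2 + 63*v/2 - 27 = (v - 6)*(v - 3)*(v - 3/2)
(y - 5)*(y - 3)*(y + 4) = y^3 - 4*y^2 - 17*y + 60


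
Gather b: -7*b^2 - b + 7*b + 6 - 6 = -7*b^2 + 6*b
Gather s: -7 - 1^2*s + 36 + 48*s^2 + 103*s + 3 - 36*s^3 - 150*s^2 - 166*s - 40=-36*s^3 - 102*s^2 - 64*s - 8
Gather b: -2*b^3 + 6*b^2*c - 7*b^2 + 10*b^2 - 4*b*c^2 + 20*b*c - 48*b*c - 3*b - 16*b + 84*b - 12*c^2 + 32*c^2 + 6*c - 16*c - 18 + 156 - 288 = -2*b^3 + b^2*(6*c + 3) + b*(-4*c^2 - 28*c + 65) + 20*c^2 - 10*c - 150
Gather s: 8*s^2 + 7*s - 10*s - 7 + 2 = 8*s^2 - 3*s - 5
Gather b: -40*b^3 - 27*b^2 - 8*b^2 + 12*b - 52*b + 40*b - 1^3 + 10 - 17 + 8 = -40*b^3 - 35*b^2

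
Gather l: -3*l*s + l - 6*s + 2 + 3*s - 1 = l*(1 - 3*s) - 3*s + 1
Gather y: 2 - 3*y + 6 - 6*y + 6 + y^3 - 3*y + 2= y^3 - 12*y + 16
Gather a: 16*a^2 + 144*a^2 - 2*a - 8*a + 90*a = 160*a^2 + 80*a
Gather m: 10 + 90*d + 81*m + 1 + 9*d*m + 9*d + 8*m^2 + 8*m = 99*d + 8*m^2 + m*(9*d + 89) + 11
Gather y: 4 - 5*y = 4 - 5*y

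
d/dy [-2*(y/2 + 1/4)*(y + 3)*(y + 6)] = -3*y^2 - 19*y - 45/2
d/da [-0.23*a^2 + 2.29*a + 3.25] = 2.29 - 0.46*a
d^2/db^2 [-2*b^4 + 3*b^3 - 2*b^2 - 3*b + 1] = -24*b^2 + 18*b - 4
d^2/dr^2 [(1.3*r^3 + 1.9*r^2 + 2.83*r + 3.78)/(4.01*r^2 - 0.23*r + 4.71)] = (2.8421709430404e-14*r^5 + 5.6843418860808e-14*r^4 + 45.549186*r^3 + 140.933988*r^2 - 168.584742*r - 51.955494)/(64.481201*r^6 - 11.095269*r^5 + 227.8482*r^4 - 26.076365*r^3 + 267.6222*r^2 - 15.307029*r + 104.487111)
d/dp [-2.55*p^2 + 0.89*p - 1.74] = 0.89 - 5.1*p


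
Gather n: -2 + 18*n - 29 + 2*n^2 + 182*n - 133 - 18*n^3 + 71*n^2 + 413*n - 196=-18*n^3 + 73*n^2 + 613*n - 360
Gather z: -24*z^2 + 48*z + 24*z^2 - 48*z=0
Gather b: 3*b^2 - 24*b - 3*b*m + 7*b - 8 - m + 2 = 3*b^2 + b*(-3*m - 17) - m - 6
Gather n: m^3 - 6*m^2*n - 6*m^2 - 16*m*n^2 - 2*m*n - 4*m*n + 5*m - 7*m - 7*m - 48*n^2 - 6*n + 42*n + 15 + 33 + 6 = m^3 - 6*m^2 - 9*m + n^2*(-16*m - 48) + n*(-6*m^2 - 6*m + 36) + 54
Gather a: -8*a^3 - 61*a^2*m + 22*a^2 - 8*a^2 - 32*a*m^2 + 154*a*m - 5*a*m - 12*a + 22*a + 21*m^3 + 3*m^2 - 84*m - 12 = -8*a^3 + a^2*(14 - 61*m) + a*(-32*m^2 + 149*m + 10) + 21*m^3 + 3*m^2 - 84*m - 12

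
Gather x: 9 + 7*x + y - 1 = 7*x + y + 8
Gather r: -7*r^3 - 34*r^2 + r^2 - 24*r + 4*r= -7*r^3 - 33*r^2 - 20*r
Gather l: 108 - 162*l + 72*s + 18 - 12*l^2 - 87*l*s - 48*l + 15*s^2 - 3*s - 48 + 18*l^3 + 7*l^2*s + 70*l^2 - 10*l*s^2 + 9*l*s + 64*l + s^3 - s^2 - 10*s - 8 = 18*l^3 + l^2*(7*s + 58) + l*(-10*s^2 - 78*s - 146) + s^3 + 14*s^2 + 59*s + 70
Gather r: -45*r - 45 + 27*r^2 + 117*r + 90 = 27*r^2 + 72*r + 45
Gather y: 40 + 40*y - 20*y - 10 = 20*y + 30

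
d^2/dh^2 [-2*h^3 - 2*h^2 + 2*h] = -12*h - 4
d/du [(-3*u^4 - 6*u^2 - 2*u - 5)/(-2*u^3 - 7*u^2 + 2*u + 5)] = 2*u*(3*u^5 + 21*u^4 - 15*u^3 - 34*u^2 - 28*u - 65)/(4*u^6 + 28*u^5 + 41*u^4 - 48*u^3 - 66*u^2 + 20*u + 25)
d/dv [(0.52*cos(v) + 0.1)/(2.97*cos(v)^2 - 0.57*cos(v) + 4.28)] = (1.5444*cos(v)^2 + 0.594*cos(v) - 2.2826)*sin(v)/(8.8209*cos(v)^4 - 3.3858*cos(v)^3 + 25.7481*cos(v)^2 - 4.8792*cos(v) + 18.3184)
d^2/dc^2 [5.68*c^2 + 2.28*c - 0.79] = 11.3600000000000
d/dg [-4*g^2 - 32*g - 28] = -8*g - 32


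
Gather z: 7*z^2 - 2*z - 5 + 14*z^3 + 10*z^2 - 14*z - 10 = 14*z^3 + 17*z^2 - 16*z - 15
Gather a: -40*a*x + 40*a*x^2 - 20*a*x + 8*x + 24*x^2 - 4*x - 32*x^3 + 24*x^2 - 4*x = a*(40*x^2 - 60*x) - 32*x^3 + 48*x^2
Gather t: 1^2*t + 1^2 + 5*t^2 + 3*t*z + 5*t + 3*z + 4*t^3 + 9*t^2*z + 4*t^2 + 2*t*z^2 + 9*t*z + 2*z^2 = 4*t^3 + t^2*(9*z + 9) + t*(2*z^2 + 12*z + 6) + 2*z^2 + 3*z + 1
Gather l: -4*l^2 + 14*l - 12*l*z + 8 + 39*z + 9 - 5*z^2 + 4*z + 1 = -4*l^2 + l*(14 - 12*z) - 5*z^2 + 43*z + 18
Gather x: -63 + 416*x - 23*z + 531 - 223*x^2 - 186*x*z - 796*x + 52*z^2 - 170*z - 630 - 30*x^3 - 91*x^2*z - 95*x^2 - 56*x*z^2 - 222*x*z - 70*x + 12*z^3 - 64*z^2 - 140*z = -30*x^3 + x^2*(-91*z - 318) + x*(-56*z^2 - 408*z - 450) + 12*z^3 - 12*z^2 - 333*z - 162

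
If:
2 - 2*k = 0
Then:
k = 1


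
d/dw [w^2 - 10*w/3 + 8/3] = 2*w - 10/3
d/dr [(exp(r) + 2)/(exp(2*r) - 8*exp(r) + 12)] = (-2*(exp(r) - 4)*(exp(r) + 2) + exp(2*r) - 8*exp(r) + 12)*exp(r)/(exp(2*r) - 8*exp(r) + 12)^2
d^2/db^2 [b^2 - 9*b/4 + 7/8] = 2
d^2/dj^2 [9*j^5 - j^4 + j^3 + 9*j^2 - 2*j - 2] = 180*j^3 - 12*j^2 + 6*j + 18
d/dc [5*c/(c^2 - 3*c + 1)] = 5*(1 - c^2)/(c^4 - 6*c^3 + 11*c^2 - 6*c + 1)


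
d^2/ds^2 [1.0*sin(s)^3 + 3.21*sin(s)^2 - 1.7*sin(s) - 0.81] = 0.95*sin(s) + 2.25*sin(3*s) + 6.42*cos(2*s)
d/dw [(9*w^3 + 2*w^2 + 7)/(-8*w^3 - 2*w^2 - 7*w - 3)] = (-2*w^4 - 126*w^3 + 73*w^2 + 16*w + 49)/(64*w^6 + 32*w^5 + 116*w^4 + 76*w^3 + 61*w^2 + 42*w + 9)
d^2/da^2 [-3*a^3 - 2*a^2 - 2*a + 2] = -18*a - 4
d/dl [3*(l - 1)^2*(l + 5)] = 9*(l - 1)*(l + 3)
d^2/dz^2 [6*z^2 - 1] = 12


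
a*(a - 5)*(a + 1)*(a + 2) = a^4 - 2*a^3 - 13*a^2 - 10*a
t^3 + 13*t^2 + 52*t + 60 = (t + 2)*(t + 5)*(t + 6)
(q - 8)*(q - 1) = q^2 - 9*q + 8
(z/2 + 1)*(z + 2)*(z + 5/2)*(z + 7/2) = z^4/2 + 5*z^3 + 147*z^2/8 + 59*z/2 + 35/2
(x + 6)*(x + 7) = x^2 + 13*x + 42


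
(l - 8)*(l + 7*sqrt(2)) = l^2 - 8*l + 7*sqrt(2)*l - 56*sqrt(2)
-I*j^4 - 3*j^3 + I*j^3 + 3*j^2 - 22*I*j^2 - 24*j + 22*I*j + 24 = (j - 6*I)*(j - I)*(j + 4*I)*(-I*j + I)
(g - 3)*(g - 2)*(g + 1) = g^3 - 4*g^2 + g + 6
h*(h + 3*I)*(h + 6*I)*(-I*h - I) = -I*h^4 + 9*h^3 - I*h^3 + 9*h^2 + 18*I*h^2 + 18*I*h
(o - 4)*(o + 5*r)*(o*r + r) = o^3*r + 5*o^2*r^2 - 3*o^2*r - 15*o*r^2 - 4*o*r - 20*r^2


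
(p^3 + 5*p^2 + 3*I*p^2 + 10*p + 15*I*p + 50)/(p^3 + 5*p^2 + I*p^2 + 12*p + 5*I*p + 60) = (p^2 + 3*I*p + 10)/(p^2 + I*p + 12)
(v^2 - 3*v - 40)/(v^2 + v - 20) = (v - 8)/(v - 4)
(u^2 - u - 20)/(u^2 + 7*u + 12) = (u - 5)/(u + 3)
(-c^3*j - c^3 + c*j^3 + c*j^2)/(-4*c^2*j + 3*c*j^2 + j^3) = c*(c*j + c + j^2 + j)/(j*(4*c + j))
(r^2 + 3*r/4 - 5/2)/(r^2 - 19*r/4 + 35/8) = 2*(r + 2)/(2*r - 7)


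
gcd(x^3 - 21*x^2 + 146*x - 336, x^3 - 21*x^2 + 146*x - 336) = x^3 - 21*x^2 + 146*x - 336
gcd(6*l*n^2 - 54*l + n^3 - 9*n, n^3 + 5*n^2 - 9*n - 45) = n^2 - 9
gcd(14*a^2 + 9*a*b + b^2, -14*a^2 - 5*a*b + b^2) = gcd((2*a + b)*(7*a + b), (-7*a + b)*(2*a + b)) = 2*a + b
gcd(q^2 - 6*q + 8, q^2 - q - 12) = q - 4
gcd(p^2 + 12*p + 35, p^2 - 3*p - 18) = 1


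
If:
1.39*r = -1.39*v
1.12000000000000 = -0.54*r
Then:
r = -2.07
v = 2.07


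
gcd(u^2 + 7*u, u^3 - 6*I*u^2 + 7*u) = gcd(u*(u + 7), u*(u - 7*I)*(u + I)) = u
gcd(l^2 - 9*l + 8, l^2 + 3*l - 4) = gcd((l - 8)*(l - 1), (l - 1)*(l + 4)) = l - 1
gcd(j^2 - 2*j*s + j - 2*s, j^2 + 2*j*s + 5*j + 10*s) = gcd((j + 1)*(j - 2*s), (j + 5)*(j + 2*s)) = 1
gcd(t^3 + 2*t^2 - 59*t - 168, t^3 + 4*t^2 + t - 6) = t + 3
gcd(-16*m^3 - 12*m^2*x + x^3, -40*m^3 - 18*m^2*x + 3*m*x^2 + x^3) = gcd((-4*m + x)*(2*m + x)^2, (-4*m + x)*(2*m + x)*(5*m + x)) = -8*m^2 - 2*m*x + x^2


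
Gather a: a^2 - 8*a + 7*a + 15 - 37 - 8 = a^2 - a - 30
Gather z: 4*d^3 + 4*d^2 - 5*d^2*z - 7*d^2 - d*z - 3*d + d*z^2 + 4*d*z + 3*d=4*d^3 - 3*d^2 + d*z^2 + z*(-5*d^2 + 3*d)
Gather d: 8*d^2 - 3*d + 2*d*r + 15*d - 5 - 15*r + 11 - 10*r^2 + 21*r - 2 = 8*d^2 + d*(2*r + 12) - 10*r^2 + 6*r + 4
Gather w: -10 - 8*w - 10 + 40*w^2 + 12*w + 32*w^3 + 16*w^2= 32*w^3 + 56*w^2 + 4*w - 20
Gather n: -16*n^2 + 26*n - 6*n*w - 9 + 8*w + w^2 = -16*n^2 + n*(26 - 6*w) + w^2 + 8*w - 9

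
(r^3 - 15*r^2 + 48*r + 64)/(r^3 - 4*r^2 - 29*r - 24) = (r - 8)/(r + 3)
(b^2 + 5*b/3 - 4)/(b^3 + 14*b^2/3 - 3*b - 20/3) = (b + 3)/(b^2 + 6*b + 5)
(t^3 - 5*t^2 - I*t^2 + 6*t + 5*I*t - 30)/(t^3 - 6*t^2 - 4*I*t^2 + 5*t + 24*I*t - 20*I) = (t^2 - I*t + 6)/(t^2 - t*(1 + 4*I) + 4*I)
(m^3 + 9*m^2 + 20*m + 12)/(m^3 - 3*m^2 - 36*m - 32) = (m^2 + 8*m + 12)/(m^2 - 4*m - 32)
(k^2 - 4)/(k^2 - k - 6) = (k - 2)/(k - 3)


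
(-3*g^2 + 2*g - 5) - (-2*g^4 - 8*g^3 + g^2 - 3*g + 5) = 2*g^4 + 8*g^3 - 4*g^2 + 5*g - 10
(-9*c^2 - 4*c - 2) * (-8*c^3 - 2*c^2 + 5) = 72*c^5 + 50*c^4 + 24*c^3 - 41*c^2 - 20*c - 10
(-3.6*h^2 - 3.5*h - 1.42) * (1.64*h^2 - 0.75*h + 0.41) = -5.904*h^4 - 3.04*h^3 - 1.1798*h^2 - 0.37*h - 0.5822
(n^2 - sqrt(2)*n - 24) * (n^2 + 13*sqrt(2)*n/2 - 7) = n^4 + 11*sqrt(2)*n^3/2 - 44*n^2 - 149*sqrt(2)*n + 168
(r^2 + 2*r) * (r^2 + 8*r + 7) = r^4 + 10*r^3 + 23*r^2 + 14*r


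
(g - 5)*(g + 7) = g^2 + 2*g - 35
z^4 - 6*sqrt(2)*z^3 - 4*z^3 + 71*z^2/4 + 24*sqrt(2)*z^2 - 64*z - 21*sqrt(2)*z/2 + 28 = (z - 7/2)*(z - 1/2)*(z - 4*sqrt(2))*(z - 2*sqrt(2))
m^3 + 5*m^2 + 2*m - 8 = (m - 1)*(m + 2)*(m + 4)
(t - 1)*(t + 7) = t^2 + 6*t - 7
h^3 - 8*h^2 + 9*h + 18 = (h - 6)*(h - 3)*(h + 1)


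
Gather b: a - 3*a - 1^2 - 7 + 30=22 - 2*a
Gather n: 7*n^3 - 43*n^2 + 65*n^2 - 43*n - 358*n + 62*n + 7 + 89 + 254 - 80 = 7*n^3 + 22*n^2 - 339*n + 270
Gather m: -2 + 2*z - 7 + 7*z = 9*z - 9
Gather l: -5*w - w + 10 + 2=12 - 6*w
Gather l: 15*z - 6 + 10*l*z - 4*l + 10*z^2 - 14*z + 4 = l*(10*z - 4) + 10*z^2 + z - 2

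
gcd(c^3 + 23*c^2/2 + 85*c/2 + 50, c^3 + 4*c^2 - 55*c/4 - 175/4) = c^2 + 15*c/2 + 25/2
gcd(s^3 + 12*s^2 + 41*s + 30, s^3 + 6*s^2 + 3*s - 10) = s + 5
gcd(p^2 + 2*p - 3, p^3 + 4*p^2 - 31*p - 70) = 1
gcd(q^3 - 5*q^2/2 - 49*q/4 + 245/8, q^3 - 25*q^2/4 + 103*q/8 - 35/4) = q - 5/2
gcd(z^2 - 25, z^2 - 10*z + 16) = 1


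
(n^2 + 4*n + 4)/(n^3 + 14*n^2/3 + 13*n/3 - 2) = 3*(n + 2)/(3*n^2 + 8*n - 3)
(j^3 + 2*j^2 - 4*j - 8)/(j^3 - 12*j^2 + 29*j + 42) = (j^3 + 2*j^2 - 4*j - 8)/(j^3 - 12*j^2 + 29*j + 42)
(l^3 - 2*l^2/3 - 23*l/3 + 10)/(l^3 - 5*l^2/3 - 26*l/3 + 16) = (3*l - 5)/(3*l - 8)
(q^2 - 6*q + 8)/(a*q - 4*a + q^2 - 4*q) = (q - 2)/(a + q)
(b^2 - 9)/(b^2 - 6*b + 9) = (b + 3)/(b - 3)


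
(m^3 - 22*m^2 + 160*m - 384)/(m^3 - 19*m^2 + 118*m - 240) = (m - 8)/(m - 5)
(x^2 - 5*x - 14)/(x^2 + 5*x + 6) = (x - 7)/(x + 3)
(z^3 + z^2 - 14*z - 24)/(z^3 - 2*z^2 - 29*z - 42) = (z - 4)/(z - 7)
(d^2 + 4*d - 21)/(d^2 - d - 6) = (d + 7)/(d + 2)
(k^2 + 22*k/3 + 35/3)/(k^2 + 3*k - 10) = (k + 7/3)/(k - 2)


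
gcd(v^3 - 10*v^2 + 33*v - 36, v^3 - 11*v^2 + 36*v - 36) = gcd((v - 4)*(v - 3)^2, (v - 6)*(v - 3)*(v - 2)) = v - 3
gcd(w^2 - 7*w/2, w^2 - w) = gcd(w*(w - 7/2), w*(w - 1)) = w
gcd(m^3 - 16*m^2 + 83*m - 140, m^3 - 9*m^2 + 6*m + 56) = m^2 - 11*m + 28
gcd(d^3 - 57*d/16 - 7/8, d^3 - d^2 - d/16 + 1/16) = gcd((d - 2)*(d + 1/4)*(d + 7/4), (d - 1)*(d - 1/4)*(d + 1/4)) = d + 1/4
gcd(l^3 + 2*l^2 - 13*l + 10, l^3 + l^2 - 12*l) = 1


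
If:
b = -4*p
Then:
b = -4*p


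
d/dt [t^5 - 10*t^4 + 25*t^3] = 5*t^2*(t^2 - 8*t + 15)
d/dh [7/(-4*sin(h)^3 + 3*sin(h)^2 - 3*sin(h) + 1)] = 21*(4*sin(h)^2 - 2*sin(h) + 1)*cos(h)/(4*sin(h)^3 - 3*sin(h)^2 + 3*sin(h) - 1)^2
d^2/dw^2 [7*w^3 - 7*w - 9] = 42*w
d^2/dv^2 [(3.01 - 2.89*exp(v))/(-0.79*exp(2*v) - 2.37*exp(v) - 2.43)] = (1.803649*exp(4*v) - 12.925111*exp(3*v) - 50.194467*exp(2*v) - 10.43748*exp(v) + 34.400052)*exp(v)/(0.493039*exp(6*v) + 4.437351*exp(5*v) + 17.861742*exp(4*v) + 40.610187*exp(3*v) + 54.941814*exp(2*v) + 41.983839*exp(v) + 14.348907)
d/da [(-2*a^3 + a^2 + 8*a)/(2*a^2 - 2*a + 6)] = (-a^4 + 2*a^3 - 27*a^2/2 + 3*a + 12)/(a^4 - 2*a^3 + 7*a^2 - 6*a + 9)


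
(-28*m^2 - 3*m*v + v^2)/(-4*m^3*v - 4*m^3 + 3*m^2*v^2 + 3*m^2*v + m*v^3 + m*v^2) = (-7*m + v)/(m*(-m*v - m + v^2 + v))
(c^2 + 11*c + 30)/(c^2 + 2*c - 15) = (c + 6)/(c - 3)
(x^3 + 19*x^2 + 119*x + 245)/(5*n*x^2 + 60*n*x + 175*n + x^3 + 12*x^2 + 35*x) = (x + 7)/(5*n + x)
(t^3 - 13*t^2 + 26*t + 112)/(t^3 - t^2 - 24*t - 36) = (t^2 - 15*t + 56)/(t^2 - 3*t - 18)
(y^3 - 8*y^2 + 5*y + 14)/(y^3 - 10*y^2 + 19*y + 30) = (y^2 - 9*y + 14)/(y^2 - 11*y + 30)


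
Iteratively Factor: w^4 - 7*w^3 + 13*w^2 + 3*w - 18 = (w - 3)*(w^3 - 4*w^2 + w + 6) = (w - 3)*(w - 2)*(w^2 - 2*w - 3) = (w - 3)^2*(w - 2)*(w + 1)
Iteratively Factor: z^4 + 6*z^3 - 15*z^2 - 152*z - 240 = (z - 5)*(z^3 + 11*z^2 + 40*z + 48) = (z - 5)*(z + 4)*(z^2 + 7*z + 12) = (z - 5)*(z + 4)^2*(z + 3)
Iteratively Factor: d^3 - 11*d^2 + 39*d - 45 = (d - 3)*(d^2 - 8*d + 15) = (d - 5)*(d - 3)*(d - 3)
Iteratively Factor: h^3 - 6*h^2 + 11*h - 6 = (h - 3)*(h^2 - 3*h + 2) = (h - 3)*(h - 1)*(h - 2)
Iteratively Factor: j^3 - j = (j + 1)*(j^2 - j) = j*(j + 1)*(j - 1)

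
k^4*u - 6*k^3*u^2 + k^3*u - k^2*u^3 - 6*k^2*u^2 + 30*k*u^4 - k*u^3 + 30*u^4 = (k - 5*u)*(k - 3*u)*(k + 2*u)*(k*u + u)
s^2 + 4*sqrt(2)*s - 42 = (s - 3*sqrt(2))*(s + 7*sqrt(2))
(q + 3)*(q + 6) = q^2 + 9*q + 18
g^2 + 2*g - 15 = (g - 3)*(g + 5)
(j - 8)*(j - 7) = j^2 - 15*j + 56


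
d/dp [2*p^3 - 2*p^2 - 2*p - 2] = 6*p^2 - 4*p - 2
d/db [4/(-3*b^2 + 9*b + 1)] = 12*(2*b - 3)/(-3*b^2 + 9*b + 1)^2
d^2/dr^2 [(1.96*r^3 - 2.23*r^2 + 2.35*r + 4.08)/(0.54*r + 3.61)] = (1.143072*r^3 + 22.924944*r^2 + 153.257496*r - 64.90589)/(0.157464*r^3 + 3.158028*r^2 + 21.112002*r + 47.045881)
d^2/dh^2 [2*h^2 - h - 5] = 4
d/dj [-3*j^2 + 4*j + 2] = 4 - 6*j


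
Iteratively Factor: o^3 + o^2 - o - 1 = (o + 1)*(o^2 - 1) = (o - 1)*(o + 1)*(o + 1)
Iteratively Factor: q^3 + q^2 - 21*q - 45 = (q + 3)*(q^2 - 2*q - 15) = (q - 5)*(q + 3)*(q + 3)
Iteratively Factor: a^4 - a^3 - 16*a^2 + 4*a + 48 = (a + 2)*(a^3 - 3*a^2 - 10*a + 24) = (a + 2)*(a + 3)*(a^2 - 6*a + 8) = (a - 2)*(a + 2)*(a + 3)*(a - 4)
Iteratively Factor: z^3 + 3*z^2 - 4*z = (z)*(z^2 + 3*z - 4) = z*(z + 4)*(z - 1)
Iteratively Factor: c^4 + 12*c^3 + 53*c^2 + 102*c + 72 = (c + 3)*(c^3 + 9*c^2 + 26*c + 24) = (c + 3)^2*(c^2 + 6*c + 8) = (c + 2)*(c + 3)^2*(c + 4)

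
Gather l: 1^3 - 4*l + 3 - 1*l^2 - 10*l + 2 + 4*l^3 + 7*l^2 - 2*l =4*l^3 + 6*l^2 - 16*l + 6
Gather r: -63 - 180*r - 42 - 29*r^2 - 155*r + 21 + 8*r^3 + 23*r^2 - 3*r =8*r^3 - 6*r^2 - 338*r - 84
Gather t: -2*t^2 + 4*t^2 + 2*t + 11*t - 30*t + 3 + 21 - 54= 2*t^2 - 17*t - 30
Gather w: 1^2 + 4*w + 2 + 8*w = 12*w + 3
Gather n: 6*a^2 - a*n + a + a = 6*a^2 - a*n + 2*a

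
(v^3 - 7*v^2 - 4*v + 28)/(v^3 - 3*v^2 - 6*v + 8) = (v^2 - 9*v + 14)/(v^2 - 5*v + 4)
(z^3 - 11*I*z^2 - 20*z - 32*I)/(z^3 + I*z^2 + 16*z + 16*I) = (z - 8*I)/(z + 4*I)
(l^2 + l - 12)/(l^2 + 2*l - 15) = (l + 4)/(l + 5)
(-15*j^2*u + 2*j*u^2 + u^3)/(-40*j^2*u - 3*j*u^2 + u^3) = (-3*j + u)/(-8*j + u)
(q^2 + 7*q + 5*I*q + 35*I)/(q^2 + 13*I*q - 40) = (q + 7)/(q + 8*I)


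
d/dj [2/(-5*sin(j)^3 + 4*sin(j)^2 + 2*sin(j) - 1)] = 2*(15*sin(j)^2 - 8*sin(j) - 2)*cos(j)/((sin(j) - 1)^2*(5*sin(j)^2 + sin(j) - 1)^2)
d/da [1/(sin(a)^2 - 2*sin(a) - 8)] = 2*(1 - sin(a))*cos(a)/((sin(a) - 4)^2*(sin(a) + 2)^2)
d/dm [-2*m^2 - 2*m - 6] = -4*m - 2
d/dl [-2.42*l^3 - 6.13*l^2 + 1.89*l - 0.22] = -7.26*l^2 - 12.26*l + 1.89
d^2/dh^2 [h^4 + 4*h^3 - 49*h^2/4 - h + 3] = 12*h^2 + 24*h - 49/2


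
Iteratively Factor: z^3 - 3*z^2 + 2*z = (z)*(z^2 - 3*z + 2) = z*(z - 1)*(z - 2)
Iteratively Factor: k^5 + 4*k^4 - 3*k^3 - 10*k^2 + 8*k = (k + 2)*(k^4 + 2*k^3 - 7*k^2 + 4*k) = (k - 1)*(k + 2)*(k^3 + 3*k^2 - 4*k) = k*(k - 1)*(k + 2)*(k^2 + 3*k - 4) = k*(k - 1)^2*(k + 2)*(k + 4)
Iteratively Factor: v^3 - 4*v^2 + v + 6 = (v - 3)*(v^2 - v - 2) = (v - 3)*(v + 1)*(v - 2)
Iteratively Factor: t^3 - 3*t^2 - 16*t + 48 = (t - 4)*(t^2 + t - 12) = (t - 4)*(t - 3)*(t + 4)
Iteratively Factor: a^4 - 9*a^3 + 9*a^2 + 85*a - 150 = (a - 5)*(a^3 - 4*a^2 - 11*a + 30) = (a - 5)*(a + 3)*(a^2 - 7*a + 10) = (a - 5)*(a - 2)*(a + 3)*(a - 5)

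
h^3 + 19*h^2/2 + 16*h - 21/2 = (h - 1/2)*(h + 3)*(h + 7)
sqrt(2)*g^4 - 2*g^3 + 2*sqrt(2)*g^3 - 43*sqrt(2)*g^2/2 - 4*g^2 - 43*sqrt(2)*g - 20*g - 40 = (g + 2)*(g - 4*sqrt(2))*(g + 5*sqrt(2)/2)*(sqrt(2)*g + 1)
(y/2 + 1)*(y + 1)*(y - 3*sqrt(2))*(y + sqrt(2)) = y^4/2 - sqrt(2)*y^3 + 3*y^3/2 - 3*sqrt(2)*y^2 - 2*y^2 - 9*y - 2*sqrt(2)*y - 6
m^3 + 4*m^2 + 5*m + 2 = (m + 1)^2*(m + 2)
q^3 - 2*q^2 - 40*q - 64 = (q - 8)*(q + 2)*(q + 4)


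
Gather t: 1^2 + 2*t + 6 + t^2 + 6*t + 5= t^2 + 8*t + 12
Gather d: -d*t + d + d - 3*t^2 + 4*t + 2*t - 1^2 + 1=d*(2 - t) - 3*t^2 + 6*t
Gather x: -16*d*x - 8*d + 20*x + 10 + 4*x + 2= -8*d + x*(24 - 16*d) + 12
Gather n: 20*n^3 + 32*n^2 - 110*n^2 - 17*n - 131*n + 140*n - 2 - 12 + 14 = 20*n^3 - 78*n^2 - 8*n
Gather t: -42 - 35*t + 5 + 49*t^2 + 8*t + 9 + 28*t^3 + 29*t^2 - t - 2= 28*t^3 + 78*t^2 - 28*t - 30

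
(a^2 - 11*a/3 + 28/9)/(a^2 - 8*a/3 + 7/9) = (3*a - 4)/(3*a - 1)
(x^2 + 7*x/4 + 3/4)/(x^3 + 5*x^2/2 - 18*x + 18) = (4*x^2 + 7*x + 3)/(2*(2*x^3 + 5*x^2 - 36*x + 36))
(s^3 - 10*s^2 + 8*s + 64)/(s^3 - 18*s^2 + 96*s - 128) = (s^2 - 2*s - 8)/(s^2 - 10*s + 16)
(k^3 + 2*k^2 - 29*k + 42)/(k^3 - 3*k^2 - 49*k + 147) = (k - 2)/(k - 7)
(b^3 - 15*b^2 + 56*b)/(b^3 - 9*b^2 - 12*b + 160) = b*(b - 7)/(b^2 - b - 20)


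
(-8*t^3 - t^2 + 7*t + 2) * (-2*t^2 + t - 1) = 16*t^5 - 6*t^4 - 7*t^3 + 4*t^2 - 5*t - 2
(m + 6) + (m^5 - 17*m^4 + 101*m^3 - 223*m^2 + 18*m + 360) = m^5 - 17*m^4 + 101*m^3 - 223*m^2 + 19*m + 366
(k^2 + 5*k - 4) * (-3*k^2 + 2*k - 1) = -3*k^4 - 13*k^3 + 21*k^2 - 13*k + 4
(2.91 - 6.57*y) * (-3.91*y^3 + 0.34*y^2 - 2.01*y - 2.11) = 25.6887*y^4 - 13.6119*y^3 + 14.1951*y^2 + 8.0136*y - 6.1401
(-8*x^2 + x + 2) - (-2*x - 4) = -8*x^2 + 3*x + 6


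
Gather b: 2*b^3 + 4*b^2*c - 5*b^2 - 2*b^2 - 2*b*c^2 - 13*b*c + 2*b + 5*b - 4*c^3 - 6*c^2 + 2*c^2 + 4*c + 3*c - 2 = 2*b^3 + b^2*(4*c - 7) + b*(-2*c^2 - 13*c + 7) - 4*c^3 - 4*c^2 + 7*c - 2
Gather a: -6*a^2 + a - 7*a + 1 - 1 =-6*a^2 - 6*a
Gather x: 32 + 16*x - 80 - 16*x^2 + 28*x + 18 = -16*x^2 + 44*x - 30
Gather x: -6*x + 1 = 1 - 6*x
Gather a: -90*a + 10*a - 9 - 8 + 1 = -80*a - 16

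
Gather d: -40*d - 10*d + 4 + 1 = 5 - 50*d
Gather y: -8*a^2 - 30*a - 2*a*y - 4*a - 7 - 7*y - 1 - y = -8*a^2 - 34*a + y*(-2*a - 8) - 8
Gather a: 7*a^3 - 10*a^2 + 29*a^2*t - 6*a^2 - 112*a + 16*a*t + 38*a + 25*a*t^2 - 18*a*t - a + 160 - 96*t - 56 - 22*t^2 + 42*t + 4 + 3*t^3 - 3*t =7*a^3 + a^2*(29*t - 16) + a*(25*t^2 - 2*t - 75) + 3*t^3 - 22*t^2 - 57*t + 108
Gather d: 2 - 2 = 0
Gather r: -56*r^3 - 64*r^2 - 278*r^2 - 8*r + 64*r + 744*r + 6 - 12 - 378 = -56*r^3 - 342*r^2 + 800*r - 384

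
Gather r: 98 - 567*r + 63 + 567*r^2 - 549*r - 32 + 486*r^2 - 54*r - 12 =1053*r^2 - 1170*r + 117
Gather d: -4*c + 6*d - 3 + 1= -4*c + 6*d - 2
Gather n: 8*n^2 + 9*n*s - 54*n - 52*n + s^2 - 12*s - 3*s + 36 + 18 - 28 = 8*n^2 + n*(9*s - 106) + s^2 - 15*s + 26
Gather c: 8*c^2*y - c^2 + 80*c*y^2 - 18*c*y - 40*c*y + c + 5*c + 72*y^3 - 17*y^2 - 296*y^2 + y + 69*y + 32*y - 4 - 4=c^2*(8*y - 1) + c*(80*y^2 - 58*y + 6) + 72*y^3 - 313*y^2 + 102*y - 8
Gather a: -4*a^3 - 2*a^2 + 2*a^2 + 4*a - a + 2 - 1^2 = -4*a^3 + 3*a + 1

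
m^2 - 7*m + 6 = (m - 6)*(m - 1)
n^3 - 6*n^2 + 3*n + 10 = (n - 5)*(n - 2)*(n + 1)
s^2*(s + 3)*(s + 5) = s^4 + 8*s^3 + 15*s^2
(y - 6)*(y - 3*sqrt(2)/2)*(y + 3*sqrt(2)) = y^3 - 6*y^2 + 3*sqrt(2)*y^2/2 - 9*sqrt(2)*y - 9*y + 54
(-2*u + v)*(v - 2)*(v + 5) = -2*u*v^2 - 6*u*v + 20*u + v^3 + 3*v^2 - 10*v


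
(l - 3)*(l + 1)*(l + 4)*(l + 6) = l^4 + 8*l^3 + l^2 - 78*l - 72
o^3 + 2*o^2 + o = o*(o + 1)^2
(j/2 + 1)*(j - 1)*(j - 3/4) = j^3/2 + j^2/8 - 11*j/8 + 3/4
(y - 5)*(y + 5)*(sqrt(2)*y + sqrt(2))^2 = 2*y^4 + 4*y^3 - 48*y^2 - 100*y - 50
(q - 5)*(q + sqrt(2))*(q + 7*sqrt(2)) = q^3 - 5*q^2 + 8*sqrt(2)*q^2 - 40*sqrt(2)*q + 14*q - 70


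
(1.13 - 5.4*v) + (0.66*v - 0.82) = 0.31 - 4.74*v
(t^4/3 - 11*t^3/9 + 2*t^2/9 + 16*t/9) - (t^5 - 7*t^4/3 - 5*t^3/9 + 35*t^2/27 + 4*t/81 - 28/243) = -t^5 + 8*t^4/3 - 2*t^3/3 - 29*t^2/27 + 140*t/81 + 28/243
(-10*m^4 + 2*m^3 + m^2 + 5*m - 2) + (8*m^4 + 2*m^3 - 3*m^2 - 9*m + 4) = -2*m^4 + 4*m^3 - 2*m^2 - 4*m + 2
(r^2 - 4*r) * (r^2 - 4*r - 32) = r^4 - 8*r^3 - 16*r^2 + 128*r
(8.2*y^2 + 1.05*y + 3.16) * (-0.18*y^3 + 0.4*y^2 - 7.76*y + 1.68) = -1.476*y^5 + 3.091*y^4 - 63.7808*y^3 + 6.892*y^2 - 22.7576*y + 5.3088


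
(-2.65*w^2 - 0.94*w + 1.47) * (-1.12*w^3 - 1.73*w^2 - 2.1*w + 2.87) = 2.968*w^5 + 5.6373*w^4 + 5.5448*w^3 - 8.1746*w^2 - 5.7848*w + 4.2189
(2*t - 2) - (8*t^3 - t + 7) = -8*t^3 + 3*t - 9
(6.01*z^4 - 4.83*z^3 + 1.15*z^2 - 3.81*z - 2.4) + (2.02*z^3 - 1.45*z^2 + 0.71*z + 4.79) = 6.01*z^4 - 2.81*z^3 - 0.3*z^2 - 3.1*z + 2.39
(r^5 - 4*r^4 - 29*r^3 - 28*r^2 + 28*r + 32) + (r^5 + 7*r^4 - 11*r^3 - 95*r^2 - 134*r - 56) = 2*r^5 + 3*r^4 - 40*r^3 - 123*r^2 - 106*r - 24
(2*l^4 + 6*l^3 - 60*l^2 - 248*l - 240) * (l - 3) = 2*l^5 - 78*l^3 - 68*l^2 + 504*l + 720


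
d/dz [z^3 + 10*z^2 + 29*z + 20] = 3*z^2 + 20*z + 29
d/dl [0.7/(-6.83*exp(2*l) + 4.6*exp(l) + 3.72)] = (9.562*exp(l) - 3.22)*exp(l)/(-6.83*exp(2*l) + 4.6*exp(l) + 3.72)^2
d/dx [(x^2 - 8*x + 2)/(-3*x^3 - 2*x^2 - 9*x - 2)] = (3*x^4 - 48*x^3 - 7*x^2 + 4*x + 34)/(9*x^6 + 12*x^5 + 58*x^4 + 48*x^3 + 89*x^2 + 36*x + 4)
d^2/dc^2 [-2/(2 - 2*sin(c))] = -(sin(c) + 2)/(sin(c) - 1)^2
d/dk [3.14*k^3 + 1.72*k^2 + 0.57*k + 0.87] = 9.42*k^2 + 3.44*k + 0.57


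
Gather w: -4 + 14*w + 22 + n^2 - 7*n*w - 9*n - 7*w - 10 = n^2 - 9*n + w*(7 - 7*n) + 8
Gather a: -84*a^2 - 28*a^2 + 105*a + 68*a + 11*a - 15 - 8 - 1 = -112*a^2 + 184*a - 24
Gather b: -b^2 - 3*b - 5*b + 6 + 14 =-b^2 - 8*b + 20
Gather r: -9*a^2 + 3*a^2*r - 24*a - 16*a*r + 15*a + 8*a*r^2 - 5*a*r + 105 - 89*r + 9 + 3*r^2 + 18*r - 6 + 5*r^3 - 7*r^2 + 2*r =-9*a^2 - 9*a + 5*r^3 + r^2*(8*a - 4) + r*(3*a^2 - 21*a - 69) + 108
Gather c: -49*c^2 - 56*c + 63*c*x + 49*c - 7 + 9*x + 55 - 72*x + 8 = -49*c^2 + c*(63*x - 7) - 63*x + 56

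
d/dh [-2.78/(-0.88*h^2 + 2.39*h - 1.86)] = (6.6442 - 4.8928*h)/(0.88*h^2 - 2.39*h + 1.86)^2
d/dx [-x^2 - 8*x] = -2*x - 8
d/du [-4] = 0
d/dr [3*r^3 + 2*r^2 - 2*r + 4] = 9*r^2 + 4*r - 2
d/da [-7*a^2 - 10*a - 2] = -14*a - 10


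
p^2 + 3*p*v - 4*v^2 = (p - v)*(p + 4*v)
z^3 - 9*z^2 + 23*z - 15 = (z - 5)*(z - 3)*(z - 1)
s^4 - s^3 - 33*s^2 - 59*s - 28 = (s - 7)*(s + 1)^2*(s + 4)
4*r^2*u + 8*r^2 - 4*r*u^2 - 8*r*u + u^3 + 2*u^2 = (-2*r + u)^2*(u + 2)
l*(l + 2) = l^2 + 2*l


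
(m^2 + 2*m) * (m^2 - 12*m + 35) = m^4 - 10*m^3 + 11*m^2 + 70*m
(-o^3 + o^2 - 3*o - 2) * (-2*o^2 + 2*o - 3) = 2*o^5 - 4*o^4 + 11*o^3 - 5*o^2 + 5*o + 6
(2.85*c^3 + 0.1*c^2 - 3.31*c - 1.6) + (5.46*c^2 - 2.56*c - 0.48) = 2.85*c^3 + 5.56*c^2 - 5.87*c - 2.08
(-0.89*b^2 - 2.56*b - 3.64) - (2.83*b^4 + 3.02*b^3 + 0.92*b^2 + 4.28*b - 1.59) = -2.83*b^4 - 3.02*b^3 - 1.81*b^2 - 6.84*b - 2.05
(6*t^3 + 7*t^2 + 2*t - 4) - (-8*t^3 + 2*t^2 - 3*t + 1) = 14*t^3 + 5*t^2 + 5*t - 5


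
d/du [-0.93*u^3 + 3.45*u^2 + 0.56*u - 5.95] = -2.79*u^2 + 6.9*u + 0.56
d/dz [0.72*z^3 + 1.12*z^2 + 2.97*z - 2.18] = 2.16*z^2 + 2.24*z + 2.97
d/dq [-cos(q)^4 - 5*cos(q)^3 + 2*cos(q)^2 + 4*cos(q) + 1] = (-4*sin(q)^2*cos(q) - 15*sin(q)^2 + 11)*sin(q)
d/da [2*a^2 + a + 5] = 4*a + 1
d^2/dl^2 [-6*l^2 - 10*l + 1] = -12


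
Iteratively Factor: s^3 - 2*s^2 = (s - 2)*(s^2) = s*(s - 2)*(s)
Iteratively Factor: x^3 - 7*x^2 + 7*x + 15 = (x + 1)*(x^2 - 8*x + 15) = (x - 3)*(x + 1)*(x - 5)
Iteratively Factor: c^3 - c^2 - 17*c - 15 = (c + 3)*(c^2 - 4*c - 5) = (c + 1)*(c + 3)*(c - 5)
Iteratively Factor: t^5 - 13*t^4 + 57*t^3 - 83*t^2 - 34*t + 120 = (t - 3)*(t^4 - 10*t^3 + 27*t^2 - 2*t - 40) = (t - 5)*(t - 3)*(t^3 - 5*t^2 + 2*t + 8) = (t - 5)*(t - 3)*(t - 2)*(t^2 - 3*t - 4) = (t - 5)*(t - 3)*(t - 2)*(t + 1)*(t - 4)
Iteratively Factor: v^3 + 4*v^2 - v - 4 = (v + 1)*(v^2 + 3*v - 4) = (v - 1)*(v + 1)*(v + 4)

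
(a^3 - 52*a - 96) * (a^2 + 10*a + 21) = a^5 + 10*a^4 - 31*a^3 - 616*a^2 - 2052*a - 2016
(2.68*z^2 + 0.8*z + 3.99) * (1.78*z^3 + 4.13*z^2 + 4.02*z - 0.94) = 4.7704*z^5 + 12.4924*z^4 + 21.1798*z^3 + 17.1755*z^2 + 15.2878*z - 3.7506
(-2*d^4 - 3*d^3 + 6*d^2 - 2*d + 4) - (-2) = -2*d^4 - 3*d^3 + 6*d^2 - 2*d + 6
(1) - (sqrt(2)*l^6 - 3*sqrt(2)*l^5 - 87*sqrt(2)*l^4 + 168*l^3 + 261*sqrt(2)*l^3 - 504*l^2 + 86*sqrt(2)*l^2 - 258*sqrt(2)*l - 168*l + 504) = -sqrt(2)*l^6 + 3*sqrt(2)*l^5 + 87*sqrt(2)*l^4 - 261*sqrt(2)*l^3 - 168*l^3 - 86*sqrt(2)*l^2 + 504*l^2 + 168*l + 258*sqrt(2)*l - 503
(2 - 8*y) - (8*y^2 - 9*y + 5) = -8*y^2 + y - 3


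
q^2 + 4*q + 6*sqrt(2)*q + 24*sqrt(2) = (q + 4)*(q + 6*sqrt(2))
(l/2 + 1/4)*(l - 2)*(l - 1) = l^3/2 - 5*l^2/4 + l/4 + 1/2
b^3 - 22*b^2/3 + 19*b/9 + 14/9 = (b - 7)*(b - 2/3)*(b + 1/3)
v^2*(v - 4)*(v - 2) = v^4 - 6*v^3 + 8*v^2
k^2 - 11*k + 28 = (k - 7)*(k - 4)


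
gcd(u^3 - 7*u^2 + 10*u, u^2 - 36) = 1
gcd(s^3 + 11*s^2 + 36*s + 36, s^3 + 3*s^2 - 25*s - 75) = s + 3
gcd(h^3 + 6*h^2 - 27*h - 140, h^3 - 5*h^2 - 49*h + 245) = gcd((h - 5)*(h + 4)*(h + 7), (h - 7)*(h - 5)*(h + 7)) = h^2 + 2*h - 35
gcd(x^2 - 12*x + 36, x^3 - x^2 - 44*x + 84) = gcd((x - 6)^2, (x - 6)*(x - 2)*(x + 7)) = x - 6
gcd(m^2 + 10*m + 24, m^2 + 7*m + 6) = m + 6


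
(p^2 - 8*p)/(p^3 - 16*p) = (p - 8)/(p^2 - 16)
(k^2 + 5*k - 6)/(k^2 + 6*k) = (k - 1)/k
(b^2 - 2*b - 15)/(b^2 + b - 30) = (b + 3)/(b + 6)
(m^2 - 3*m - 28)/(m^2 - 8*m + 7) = (m + 4)/(m - 1)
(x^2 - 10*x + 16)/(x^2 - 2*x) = (x - 8)/x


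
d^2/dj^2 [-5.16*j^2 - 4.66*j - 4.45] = -10.3200000000000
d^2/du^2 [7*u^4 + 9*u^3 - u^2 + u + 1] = 84*u^2 + 54*u - 2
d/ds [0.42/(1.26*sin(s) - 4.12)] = -0.5292*cos(s)/(1.26*sin(s) - 4.12)^2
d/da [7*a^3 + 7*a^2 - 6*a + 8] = 21*a^2 + 14*a - 6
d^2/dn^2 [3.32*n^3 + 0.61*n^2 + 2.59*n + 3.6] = 19.92*n + 1.22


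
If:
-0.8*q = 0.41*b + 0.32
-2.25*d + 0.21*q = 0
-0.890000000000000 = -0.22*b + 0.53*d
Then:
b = 3.55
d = -0.21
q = -2.22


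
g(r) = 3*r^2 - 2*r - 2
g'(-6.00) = -38.00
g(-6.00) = 118.00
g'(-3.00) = -20.00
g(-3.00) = 31.00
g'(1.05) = 4.30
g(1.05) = -0.79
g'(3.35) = 18.10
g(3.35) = 24.97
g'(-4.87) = -31.22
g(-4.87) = 78.89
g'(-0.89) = -7.34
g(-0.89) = 2.16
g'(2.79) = 14.74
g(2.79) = 15.77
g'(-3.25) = -21.50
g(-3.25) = 36.19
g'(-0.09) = -2.54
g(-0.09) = -1.80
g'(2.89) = 15.34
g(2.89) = 17.28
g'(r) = 6*r - 2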